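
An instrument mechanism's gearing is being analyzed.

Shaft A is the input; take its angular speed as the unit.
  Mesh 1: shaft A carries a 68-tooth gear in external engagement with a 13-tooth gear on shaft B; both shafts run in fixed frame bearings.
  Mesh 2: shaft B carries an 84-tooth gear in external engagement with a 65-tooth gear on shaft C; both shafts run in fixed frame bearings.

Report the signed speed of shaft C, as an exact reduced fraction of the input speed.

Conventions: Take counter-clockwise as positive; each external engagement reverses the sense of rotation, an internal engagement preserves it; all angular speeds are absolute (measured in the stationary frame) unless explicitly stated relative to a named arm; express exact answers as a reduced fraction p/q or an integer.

2-mesh fixed-axis compound train (all bearings frame-fixed)
mesh 1 [68T→13T]: |ω|/ω_in = 1×68/13 = 68/13, sense flips to −
mesh 2 [84T→65T]: |ω|/ω_in = (68/13)×84/65 = 5712/845, sense flips to +
signed output speed (× input speed) = 5712/845

5712/845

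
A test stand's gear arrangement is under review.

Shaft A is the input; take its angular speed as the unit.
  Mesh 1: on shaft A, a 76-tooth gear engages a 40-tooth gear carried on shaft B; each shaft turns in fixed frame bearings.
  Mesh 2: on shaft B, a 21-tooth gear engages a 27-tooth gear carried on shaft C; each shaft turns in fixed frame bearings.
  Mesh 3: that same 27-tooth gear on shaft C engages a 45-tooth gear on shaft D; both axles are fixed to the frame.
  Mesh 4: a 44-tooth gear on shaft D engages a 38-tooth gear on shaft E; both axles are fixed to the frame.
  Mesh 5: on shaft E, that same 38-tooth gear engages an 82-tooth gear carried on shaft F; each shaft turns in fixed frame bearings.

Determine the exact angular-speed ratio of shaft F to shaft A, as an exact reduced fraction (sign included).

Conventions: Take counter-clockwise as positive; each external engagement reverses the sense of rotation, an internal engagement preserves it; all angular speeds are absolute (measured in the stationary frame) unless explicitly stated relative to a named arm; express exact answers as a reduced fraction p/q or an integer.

-1463/3075

class = fixed-axis compound train [5 meshes; 5 ratios multiply, 5 sense flips]
mesh 1 [76T→40T]: running ratio 19/10, sense −
mesh 2 [21T→27T]: running ratio 133/90, sense +
mesh 3 [27T→45T]: running ratio 133/150, sense −
mesh 4 [44T→38T]: running ratio 77/75, sense +
mesh 5 [38T→82T]: running ratio 1463/3075, sense −
ω_out/ω_in = -1463/3075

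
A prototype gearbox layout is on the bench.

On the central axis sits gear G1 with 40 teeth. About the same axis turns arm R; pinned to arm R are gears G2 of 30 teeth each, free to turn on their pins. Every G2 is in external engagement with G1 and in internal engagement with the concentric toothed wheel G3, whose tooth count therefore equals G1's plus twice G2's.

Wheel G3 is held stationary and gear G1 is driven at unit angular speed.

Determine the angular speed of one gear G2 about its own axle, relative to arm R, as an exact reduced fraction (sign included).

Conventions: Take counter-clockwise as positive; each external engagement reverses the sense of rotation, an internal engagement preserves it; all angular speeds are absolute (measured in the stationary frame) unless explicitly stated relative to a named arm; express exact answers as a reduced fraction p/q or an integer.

class = planetary set [G3 = 40+2·30 = 100; Willis about the carrier]
ring teeth: 40 + 2·30 = 100
40(ω_sun−ω_arm) = −100(ω_ring−ω_arm),  ω_ring = 0, ω_sun = 1
40(1−ω_arm) = −100(0−ω_arm)  ⇒  140·ω_arm = 40  ⇒  ω_arm = 2/7
sun–planet mesh: 40·(1−2/7) = −30·(ω_p−ω_arm)  ⇒  ω_p−ω_arm = -20/21
exact speed ratio = -20/21

-20/21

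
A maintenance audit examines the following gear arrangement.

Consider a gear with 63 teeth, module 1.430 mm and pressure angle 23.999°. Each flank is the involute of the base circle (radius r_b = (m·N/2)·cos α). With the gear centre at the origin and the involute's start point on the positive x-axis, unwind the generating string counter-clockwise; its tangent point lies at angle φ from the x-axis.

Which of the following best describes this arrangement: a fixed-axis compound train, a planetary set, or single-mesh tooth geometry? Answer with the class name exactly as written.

single-mesh tooth geometry

single-mesh involute tooth geometry (63T wheel at module 1.430)
classification: single-mesh tooth geometry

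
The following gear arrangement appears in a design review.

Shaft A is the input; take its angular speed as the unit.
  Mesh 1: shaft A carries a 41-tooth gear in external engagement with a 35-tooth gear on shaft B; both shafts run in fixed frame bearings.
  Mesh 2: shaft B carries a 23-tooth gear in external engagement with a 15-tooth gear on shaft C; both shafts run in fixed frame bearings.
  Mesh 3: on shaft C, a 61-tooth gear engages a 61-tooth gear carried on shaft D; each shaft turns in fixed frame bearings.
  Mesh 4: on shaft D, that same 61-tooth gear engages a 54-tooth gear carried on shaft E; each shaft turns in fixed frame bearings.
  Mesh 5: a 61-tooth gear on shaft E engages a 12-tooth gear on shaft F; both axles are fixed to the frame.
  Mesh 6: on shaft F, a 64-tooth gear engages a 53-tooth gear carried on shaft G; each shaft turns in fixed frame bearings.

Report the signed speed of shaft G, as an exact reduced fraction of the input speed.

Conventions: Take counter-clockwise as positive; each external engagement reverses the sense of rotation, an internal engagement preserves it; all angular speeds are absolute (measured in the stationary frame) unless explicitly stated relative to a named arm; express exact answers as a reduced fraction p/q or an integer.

6-mesh fixed-axis compound train (all bearings frame-fixed)
mesh 1 [41T→35T]: |ω|/ω_in = 1×41/35 = 41/35, sense flips to −
mesh 2 [23T→15T]: |ω|/ω_in = (41/35)×23/15 = 943/525, sense flips to +
mesh 3 [61T→61T]: |ω|/ω_in = (943/525)×61/61 = 943/525, sense flips to −
mesh 4 [61T→54T]: |ω|/ω_in = (943/525)×61/54 = 57523/28350, sense flips to +
mesh 5 [61T→12T]: |ω|/ω_in = (57523/28350)×61/12 = 3508903/340200, sense flips to −
mesh 6 [64T→53T]: |ω|/ω_in = (3508903/340200)×64/53 = 28071224/2253825, sense flips to +
signed output speed (× input speed) = 28071224/2253825

28071224/2253825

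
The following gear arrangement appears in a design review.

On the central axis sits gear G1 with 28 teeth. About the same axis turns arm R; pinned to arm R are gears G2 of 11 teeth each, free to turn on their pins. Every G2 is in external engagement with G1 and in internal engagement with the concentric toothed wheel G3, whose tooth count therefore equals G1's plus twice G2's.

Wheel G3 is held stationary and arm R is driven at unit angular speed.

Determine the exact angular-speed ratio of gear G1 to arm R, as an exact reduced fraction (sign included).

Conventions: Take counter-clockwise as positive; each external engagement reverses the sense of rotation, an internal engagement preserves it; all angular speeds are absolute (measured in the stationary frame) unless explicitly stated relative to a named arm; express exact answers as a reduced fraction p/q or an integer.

planetary set (28T centre, 11T on arm, 50T internal) — Willis relation
ring teeth: 28 + 2·11 = 50
28(ω_sun−ω_arm) = −50(ω_ring−ω_arm),  ω_ring = 0, ω_arm = 1
ω_sun = 1 − (50/28)(0−1) = 39/14
ω_out/ω_in = 39/14

39/14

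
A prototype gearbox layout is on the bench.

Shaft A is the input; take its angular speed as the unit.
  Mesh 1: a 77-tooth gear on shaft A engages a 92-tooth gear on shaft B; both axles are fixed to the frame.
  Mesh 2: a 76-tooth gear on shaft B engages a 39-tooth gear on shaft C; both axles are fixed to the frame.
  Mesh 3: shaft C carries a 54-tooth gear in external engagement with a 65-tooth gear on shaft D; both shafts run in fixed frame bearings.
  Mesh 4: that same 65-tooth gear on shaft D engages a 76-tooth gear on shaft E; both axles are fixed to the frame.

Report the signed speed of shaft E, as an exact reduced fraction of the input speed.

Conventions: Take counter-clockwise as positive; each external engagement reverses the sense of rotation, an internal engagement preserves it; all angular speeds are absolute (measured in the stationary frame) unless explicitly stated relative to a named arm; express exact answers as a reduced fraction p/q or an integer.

4-mesh fixed-axis compound train (all bearings frame-fixed)
mesh 1 [77T→92T]: |ω|/ω_in = 1×77/92 = 77/92, sense flips to −
mesh 2 [76T→39T]: |ω|/ω_in = (77/92)×76/39 = 1463/897, sense flips to +
mesh 3 [54T→65T]: |ω|/ω_in = (1463/897)×54/65 = 26334/19435, sense flips to −
mesh 4 [65T→76T]: |ω|/ω_in = (26334/19435)×65/76 = 693/598, sense flips to +
signed output speed (× input speed) = 693/598

693/598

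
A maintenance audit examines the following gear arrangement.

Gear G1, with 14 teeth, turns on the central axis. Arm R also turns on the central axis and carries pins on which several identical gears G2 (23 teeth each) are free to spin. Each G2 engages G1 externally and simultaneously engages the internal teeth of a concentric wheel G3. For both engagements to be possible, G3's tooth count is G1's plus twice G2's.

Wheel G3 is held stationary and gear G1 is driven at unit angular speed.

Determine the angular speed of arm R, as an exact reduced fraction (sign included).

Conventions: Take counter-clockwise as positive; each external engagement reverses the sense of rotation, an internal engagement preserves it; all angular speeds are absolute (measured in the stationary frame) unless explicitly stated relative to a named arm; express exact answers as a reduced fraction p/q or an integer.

7/37

planetary set (14T centre, 23T on arm, 60T internal) — Willis relation
ring teeth: 14 + 2·23 = 60
14(ω_sun−ω_arm) = −60(ω_ring−ω_arm),  ω_ring = 0, ω_sun = 1
14(1−ω_arm) = −60(0−ω_arm)  ⇒  74·ω_arm = 14  ⇒  ω_arm = 7/37
exact speed ratio = 7/37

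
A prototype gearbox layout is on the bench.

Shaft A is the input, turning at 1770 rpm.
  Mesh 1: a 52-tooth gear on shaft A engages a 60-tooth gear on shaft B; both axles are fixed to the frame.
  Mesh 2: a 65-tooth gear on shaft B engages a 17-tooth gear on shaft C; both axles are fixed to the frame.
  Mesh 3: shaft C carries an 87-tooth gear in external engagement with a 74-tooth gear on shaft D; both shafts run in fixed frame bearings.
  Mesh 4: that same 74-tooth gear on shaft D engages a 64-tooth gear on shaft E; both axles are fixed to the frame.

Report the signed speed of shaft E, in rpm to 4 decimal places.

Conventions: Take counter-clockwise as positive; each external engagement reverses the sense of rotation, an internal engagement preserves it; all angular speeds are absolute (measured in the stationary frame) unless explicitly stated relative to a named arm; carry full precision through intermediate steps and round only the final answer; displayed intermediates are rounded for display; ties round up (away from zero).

class = fixed-axis compound train [4 meshes; 4 ratios multiply, 4 sense flips]
mesh 1 [52T→60T]: ω = 1770.0000×52/60 = 1534.0000 rpm, sense flips to −
mesh 2 [65T→17T]: ω = 1534.0000×65/17 = 5865.2941 rpm, sense flips to +
mesh 3 [87T→74T]: ω = 5865.2941×87/74 = 6895.6836 rpm, sense flips to −
mesh 4 [74T→64T]: ω = 6895.6836×74/64 = 7973.1342 rpm, sense flips to +
signed output speed = +7973.1342 rpm

+7973.1342 rpm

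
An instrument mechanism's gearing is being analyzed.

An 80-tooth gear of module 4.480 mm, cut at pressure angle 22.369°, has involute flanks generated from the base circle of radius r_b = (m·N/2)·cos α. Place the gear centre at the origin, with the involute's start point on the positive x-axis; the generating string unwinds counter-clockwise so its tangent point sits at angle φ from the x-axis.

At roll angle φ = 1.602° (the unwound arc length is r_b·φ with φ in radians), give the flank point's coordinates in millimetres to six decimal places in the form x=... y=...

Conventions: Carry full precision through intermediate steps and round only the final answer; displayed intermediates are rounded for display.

recognized (one wheel, involute flank): single-mesh tooth geometry, m = 4.480, N = 80
pitch radius r_p = m·N/2 = 4.480·80/2 = 179.200000
base radius r_b = r_p·cos α = 179.200000·cos 22.369° = 165.715572
roll angle φ = 1.602° = 0.02796017 rad
x = r_b·(cos φ + φ·sin φ) = 165.780335
y = r_b·(sin φ − φ·cos φ) = 0.001207

x=165.780335 y=0.001207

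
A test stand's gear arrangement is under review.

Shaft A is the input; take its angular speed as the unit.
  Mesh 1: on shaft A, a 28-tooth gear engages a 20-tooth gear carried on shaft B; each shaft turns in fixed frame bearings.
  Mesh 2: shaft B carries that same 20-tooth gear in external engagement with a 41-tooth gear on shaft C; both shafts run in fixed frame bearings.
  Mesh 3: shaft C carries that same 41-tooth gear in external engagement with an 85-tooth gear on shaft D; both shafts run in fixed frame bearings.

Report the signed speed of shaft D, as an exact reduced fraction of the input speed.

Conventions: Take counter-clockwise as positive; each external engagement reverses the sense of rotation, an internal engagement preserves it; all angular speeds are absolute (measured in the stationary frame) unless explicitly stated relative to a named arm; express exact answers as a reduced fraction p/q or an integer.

-28/85

3-mesh fixed-axis compound train (all bearings frame-fixed)
mesh 1 [28T→20T]: |ω|/ω_in = 1×28/20 = 7/5, sense flips to −
mesh 2 [20T→41T]: |ω|/ω_in = (7/5)×20/41 = 28/41, sense flips to +
mesh 3 [41T→85T]: |ω|/ω_in = (28/41)×41/85 = 28/85, sense flips to −
signed output speed (× input speed) = -28/85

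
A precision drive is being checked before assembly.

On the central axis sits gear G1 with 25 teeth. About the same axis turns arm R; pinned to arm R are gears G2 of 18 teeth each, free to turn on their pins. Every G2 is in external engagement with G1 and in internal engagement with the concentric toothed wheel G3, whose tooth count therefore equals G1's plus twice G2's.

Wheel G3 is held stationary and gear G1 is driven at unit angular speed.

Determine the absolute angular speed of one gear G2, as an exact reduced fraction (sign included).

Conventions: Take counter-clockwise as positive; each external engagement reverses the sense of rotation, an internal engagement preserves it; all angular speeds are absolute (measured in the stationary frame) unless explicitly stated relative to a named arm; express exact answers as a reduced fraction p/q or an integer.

-25/36

class = planetary set [G3 = 25+2·18 = 61; Willis about the carrier]
ring teeth: 25 + 2·18 = 61
25(ω_sun−ω_arm) = −61(ω_ring−ω_arm),  ω_ring = 0, ω_sun = 1
25(1−ω_arm) = −61(0−ω_arm)  ⇒  86·ω_arm = 25  ⇒  ω_arm = 25/86
sun–planet mesh: 25·(1−25/86) = −18·(ω_p−ω_arm)  ⇒  ω_p−ω_arm = -1525/1548
ω_p = 25/86 − 1525/1548 = -25/36
exact speed ratio = -25/36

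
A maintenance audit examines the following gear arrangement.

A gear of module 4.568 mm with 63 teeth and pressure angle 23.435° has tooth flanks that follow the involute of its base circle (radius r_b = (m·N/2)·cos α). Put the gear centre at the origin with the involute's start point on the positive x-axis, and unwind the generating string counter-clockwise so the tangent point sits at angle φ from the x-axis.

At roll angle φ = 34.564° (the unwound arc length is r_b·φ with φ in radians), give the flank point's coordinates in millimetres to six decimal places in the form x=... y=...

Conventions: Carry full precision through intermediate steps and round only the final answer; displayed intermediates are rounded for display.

x=153.903495 y=9.314153

recognized (one wheel, involute flank): single-mesh tooth geometry, m = 4.568, N = 63
pitch radius r_p = m·N/2 = 4.568·63/2 = 143.892000
base radius r_b = r_p·cos α = 143.892000·cos 23.435° = 132.022615
roll angle φ = 34.564° = 0.60325560 rad
x = r_b·(cos φ + φ·sin φ) = 153.903495
y = r_b·(sin φ − φ·cos φ) = 9.314153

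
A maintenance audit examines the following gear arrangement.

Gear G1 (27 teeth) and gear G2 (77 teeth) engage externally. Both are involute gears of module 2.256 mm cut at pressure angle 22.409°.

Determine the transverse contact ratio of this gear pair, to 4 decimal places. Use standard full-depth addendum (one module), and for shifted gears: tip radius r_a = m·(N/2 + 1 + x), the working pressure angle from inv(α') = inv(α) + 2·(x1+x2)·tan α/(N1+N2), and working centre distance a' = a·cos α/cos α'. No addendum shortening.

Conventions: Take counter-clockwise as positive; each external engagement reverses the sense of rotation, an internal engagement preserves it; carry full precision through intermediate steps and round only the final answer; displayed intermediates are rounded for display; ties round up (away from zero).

class = single-mesh tooth geometry [involute pair 27T × 77T, m = 2.256]
base radii: r_b1 = 28.156151, r_b2 = 80.297170
tip radii: r_a1 = 32.712000, r_a2 = 89.112000
no profile shift: α' = α, a' = a
action lengths: √(r_a1²−r_b1²) = 16.652511, √(r_a2²−r_b2²) = 38.643408
base pitch p_b = π·m·cos α = 6.552234
CR = (16.652511 + 38.643408 − 117.312000·sin 22.40900°)/6.552234 = 1.613916
contact ratio ≈ 1.6139

1.6139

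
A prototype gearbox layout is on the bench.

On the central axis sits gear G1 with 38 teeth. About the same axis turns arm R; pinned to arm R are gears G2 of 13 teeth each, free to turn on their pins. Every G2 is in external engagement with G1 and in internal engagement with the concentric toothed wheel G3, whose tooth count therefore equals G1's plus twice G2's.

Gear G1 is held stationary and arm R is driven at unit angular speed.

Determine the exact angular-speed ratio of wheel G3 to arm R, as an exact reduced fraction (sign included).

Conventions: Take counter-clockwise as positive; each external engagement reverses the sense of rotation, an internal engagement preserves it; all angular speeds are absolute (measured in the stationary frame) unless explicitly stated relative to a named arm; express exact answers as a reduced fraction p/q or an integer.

topology: planetary set — G1 38T / G2 13T / G3 64T, arm = carrier (Willis)
ring teeth: 38 + 2·13 = 64
38(ω_sun−ω_arm) = −64(ω_ring−ω_arm),  ω_sun = 0, ω_arm = 1
ω_ring = 1 − (38/64)(0−1) = 51/32
ω_out/ω_in = 51/32

51/32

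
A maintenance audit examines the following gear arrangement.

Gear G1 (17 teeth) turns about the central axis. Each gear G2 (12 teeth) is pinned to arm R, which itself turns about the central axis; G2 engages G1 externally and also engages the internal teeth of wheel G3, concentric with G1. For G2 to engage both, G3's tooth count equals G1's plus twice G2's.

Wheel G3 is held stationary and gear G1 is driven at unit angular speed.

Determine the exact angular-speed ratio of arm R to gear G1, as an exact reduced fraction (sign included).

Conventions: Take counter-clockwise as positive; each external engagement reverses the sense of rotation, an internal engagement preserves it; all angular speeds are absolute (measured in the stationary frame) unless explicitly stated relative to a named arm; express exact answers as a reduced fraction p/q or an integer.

17/58

topology: planetary set — G1 17T / G2 12T / G3 41T, arm = carrier (Willis)
ring teeth: 17 + 2·12 = 41
17(ω_sun−ω_arm) = −41(ω_ring−ω_arm),  ω_ring = 0, ω_sun = 1
17(1−ω_arm) = −41(0−ω_arm)  ⇒  58·ω_arm = 17  ⇒  ω_arm = 17/58
ω_out/ω_in = 17/58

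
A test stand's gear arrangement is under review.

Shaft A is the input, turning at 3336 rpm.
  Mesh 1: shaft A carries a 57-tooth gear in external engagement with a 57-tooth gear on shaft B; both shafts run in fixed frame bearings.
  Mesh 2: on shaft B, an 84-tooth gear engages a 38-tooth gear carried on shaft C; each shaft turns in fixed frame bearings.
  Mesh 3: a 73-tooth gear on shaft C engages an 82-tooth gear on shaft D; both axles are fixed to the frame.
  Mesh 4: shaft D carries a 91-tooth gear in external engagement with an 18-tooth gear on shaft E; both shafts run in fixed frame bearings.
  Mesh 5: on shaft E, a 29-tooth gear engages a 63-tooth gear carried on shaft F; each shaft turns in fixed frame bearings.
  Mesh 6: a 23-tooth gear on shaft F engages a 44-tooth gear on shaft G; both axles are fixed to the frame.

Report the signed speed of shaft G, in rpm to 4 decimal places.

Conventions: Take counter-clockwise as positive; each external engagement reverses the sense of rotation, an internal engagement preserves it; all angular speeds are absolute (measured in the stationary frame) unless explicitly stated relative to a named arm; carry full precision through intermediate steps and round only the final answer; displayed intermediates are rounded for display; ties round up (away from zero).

6-mesh fixed-axis compound train (all bearings frame-fixed)
mesh 1 [57T→57T]: ω = 3336.0000×57/57 = 3336.0000 rpm, sense flips to −
mesh 2 [84T→38T]: ω = 3336.0000×84/38 = 7374.3158 rpm, sense flips to +
mesh 3 [73T→82T]: ω = 7374.3158×73/82 = 6564.9397 rpm, sense flips to −
mesh 4 [91T→18T]: ω = 6564.9397×91/18 = 33189.4172 rpm, sense flips to +
mesh 5 [29T→63T]: ω = 33189.4172×29/63 = 15277.6682 rpm, sense flips to −
mesh 6 [23T→44T]: ω = 15277.6682×23/44 = 7986.0539 rpm, sense flips to +
signed output speed = +7986.0539 rpm

+7986.0539 rpm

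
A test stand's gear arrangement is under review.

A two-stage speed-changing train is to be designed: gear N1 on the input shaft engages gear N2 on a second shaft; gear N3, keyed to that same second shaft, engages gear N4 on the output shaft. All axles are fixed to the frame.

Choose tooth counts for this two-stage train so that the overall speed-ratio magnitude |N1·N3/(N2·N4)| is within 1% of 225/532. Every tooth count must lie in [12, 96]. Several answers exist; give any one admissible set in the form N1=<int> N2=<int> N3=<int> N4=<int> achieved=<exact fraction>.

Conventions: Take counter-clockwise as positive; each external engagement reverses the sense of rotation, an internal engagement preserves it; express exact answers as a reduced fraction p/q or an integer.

N1=15 N2=14 N3=15 N4=38 achieved=225/532

class = fixed-axis compound train [2-stage, 225/532 wanted]
target = 225/532 in lowest terms: an exact hit needs N1·N3 = k·225 and N2·N4 = k·532 for one integer k, every count in [12, 96]; additionally prefer no 1:1 stage (N1 ≠ N2, N3 ≠ N4)
k = 1: N1·N3 = 225 = 15·15, N2·N4 = 532 = 14·38
achieved = 15·15/(14·38) = 225/532; |achieved − target| = 0 ≤ 9/2128 ✓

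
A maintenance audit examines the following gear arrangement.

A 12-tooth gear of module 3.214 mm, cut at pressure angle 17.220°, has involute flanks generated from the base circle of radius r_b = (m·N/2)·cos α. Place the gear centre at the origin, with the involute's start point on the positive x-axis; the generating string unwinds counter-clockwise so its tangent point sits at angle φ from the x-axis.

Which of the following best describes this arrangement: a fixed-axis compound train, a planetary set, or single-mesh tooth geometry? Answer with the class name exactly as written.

topology: single-mesh involute geometry — m = 3.214, N = 12
classification: single-mesh tooth geometry

single-mesh tooth geometry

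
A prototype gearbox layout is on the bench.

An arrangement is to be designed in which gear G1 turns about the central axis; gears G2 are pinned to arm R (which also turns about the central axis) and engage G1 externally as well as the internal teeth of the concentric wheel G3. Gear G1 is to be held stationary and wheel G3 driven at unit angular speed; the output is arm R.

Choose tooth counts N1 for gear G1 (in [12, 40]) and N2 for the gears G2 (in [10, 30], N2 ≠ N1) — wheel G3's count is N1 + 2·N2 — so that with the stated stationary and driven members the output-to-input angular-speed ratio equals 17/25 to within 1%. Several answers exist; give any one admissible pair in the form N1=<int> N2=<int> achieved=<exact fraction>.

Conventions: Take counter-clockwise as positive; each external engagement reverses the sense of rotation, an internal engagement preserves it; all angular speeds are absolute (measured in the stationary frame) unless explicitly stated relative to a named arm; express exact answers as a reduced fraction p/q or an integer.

design class (target 17/25): planetary set
Willis with ω_sun = 0: ω_arm/ω_ring = N3/(N1+N3); set equal to 17/25  ⇒  N3/N1 = (17/25)/(1 − 17/25) = 17/8
N3 = N1 + 2·N2  ⇒  N2/N1 = (N3/N1 − 1)/2 = (17/8 − 1)/2 = 9/16
smallest multiple with N1 ≥ 12 and N2 ≥ 10: k = 2  ⇒  N1 = 2·16 = 32, N2 = 2·9 = 18 (N1 ≤ 40, N2 ≤ 30, N2 ≠ N1 ✓), N3 = 32 + 2·18 = 68
check: N3/(N1+N3) with N1 = 32, N3 = 68 gives 17/25; |achieved − target| = 0 ≤ 17/2500 ✓

N1=32 N2=18 achieved=17/25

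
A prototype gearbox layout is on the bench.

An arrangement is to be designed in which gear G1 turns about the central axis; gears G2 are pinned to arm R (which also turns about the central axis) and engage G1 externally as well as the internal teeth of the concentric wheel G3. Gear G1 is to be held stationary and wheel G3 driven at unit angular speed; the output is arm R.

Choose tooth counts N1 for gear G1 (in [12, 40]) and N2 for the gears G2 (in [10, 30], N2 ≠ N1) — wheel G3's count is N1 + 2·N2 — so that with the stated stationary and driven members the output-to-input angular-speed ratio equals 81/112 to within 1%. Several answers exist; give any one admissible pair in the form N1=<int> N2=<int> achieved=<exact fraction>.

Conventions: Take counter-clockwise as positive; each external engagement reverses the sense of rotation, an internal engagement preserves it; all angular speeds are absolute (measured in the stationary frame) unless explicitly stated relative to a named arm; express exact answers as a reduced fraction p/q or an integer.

N1=31 N2=25 achieved=81/112

design class (target 81/112): planetary set
Willis with ω_sun = 0: ω_arm/ω_ring = N3/(N1+N3); set equal to 81/112  ⇒  N3/N1 = (81/112)/(1 − 81/112) = 81/31
N3 = N1 + 2·N2  ⇒  N2/N1 = (N3/N1 − 1)/2 = (81/31 − 1)/2 = 25/31
smallest multiple with N1 ≥ 12 and N2 ≥ 10: k = 1  ⇒  N1 = 1·31 = 31, N2 = 1·25 = 25 (N1 ≤ 40, N2 ≤ 30, N2 ≠ N1 ✓), N3 = 31 + 2·25 = 81
check: N3/(N1+N3) with N1 = 31, N3 = 81 gives 81/112; |achieved − target| = 0 ≤ 81/11200 ✓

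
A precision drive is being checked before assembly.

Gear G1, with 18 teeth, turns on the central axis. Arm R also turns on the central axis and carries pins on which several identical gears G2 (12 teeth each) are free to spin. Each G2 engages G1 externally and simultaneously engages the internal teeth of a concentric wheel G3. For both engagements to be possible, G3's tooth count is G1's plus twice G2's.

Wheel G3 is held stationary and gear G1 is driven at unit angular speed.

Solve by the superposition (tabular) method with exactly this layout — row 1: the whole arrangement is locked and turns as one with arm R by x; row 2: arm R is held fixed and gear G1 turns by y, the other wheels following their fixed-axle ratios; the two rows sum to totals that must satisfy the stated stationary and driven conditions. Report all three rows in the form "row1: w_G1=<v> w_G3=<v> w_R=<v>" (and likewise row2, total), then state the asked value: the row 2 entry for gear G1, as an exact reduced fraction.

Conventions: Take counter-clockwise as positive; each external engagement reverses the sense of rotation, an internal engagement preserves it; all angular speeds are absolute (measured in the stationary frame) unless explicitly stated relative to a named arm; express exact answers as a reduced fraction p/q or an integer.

row1: w_G1=3/10 w_G3=3/10 w_R=3/10
row2: w_G1=7/10 w_G3=-3/10 w_R=0
total: w_G1=1 w_G3=0 w_R=3/10
asked value: 7/10

recognized (axles ride arm R): planetary set, 18/12/42 teeth
row 1: whole set turns with the arm by x
row 2: sun turns y, ring = −(18/42)·y, arm 0
boundary: total ω_ring = x − (18/42)·y = 0 and total ω_sun = x + y = 1  ⇒  y = 7/10, x = 3/10
row 2 ring = −(18/42)·7/10 = -3/10
totals (row 1 + row 2): sun 3/10 + 7/10 = 1, ring 3/10 + (-3/10) = 0, arm 3/10 + 0 = 3/10
asked cell (row2, sun) = 7/10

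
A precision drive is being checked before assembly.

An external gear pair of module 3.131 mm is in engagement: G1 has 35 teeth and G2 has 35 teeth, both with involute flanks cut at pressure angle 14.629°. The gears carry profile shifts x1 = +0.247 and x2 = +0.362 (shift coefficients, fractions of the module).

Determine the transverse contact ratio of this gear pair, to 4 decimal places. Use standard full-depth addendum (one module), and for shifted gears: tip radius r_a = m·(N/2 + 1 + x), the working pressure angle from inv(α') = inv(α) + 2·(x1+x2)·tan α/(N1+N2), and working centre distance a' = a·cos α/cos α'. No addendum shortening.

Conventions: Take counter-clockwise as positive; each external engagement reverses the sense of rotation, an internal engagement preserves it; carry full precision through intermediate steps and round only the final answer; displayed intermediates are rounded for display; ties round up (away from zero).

class = single-mesh tooth geometry [involute pair 35T × 35T, m = 3.131]
base radii: r_b1 = 53.016207, r_b2 = 53.016207
tip radii: r_a1 = 58.696857, r_a2 = 59.056922
inv(α') = inv(14.629°) + 2·(+0.247+0.362)·tan α/(35+35) = 0.01023860  ⇒  α' = 17.71190°
a' = a·cos α / cos α' = 109.5850·cos 14.629°/cos 17.71190° = 111.308630
action lengths: √(r_a1²−r_b1²) = 25.191324, √(r_a2²−r_b2²) = 26.019258
base pitch p_b = π·m·cos α = 9.517447
CR = (25.191324 + 26.019258 − 111.308630·sin 17.71190°)/9.517447 = 1.822659
contact ratio ≈ 1.8227

1.8227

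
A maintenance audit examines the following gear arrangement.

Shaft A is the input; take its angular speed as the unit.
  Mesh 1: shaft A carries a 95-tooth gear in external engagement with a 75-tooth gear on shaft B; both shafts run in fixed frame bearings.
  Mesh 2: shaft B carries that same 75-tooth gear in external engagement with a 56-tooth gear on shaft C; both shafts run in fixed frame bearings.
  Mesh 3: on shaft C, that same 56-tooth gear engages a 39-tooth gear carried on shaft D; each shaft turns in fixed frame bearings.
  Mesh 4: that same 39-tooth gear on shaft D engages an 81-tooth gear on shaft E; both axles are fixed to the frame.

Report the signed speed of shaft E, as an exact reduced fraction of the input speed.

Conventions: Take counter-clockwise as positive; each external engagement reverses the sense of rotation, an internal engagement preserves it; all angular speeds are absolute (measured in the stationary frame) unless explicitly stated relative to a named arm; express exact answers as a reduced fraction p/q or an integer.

4-mesh fixed-axis compound train (all bearings frame-fixed)
mesh 1 [95T→75T]: |ω|/ω_in = 1×95/75 = 19/15, sense flips to −
mesh 2 [75T→56T]: |ω|/ω_in = (19/15)×75/56 = 95/56, sense flips to +
mesh 3 [56T→39T]: |ω|/ω_in = (95/56)×56/39 = 95/39, sense flips to −
mesh 4 [39T→81T]: |ω|/ω_in = (95/39)×39/81 = 95/81, sense flips to +
signed output speed (× input speed) = 95/81

95/81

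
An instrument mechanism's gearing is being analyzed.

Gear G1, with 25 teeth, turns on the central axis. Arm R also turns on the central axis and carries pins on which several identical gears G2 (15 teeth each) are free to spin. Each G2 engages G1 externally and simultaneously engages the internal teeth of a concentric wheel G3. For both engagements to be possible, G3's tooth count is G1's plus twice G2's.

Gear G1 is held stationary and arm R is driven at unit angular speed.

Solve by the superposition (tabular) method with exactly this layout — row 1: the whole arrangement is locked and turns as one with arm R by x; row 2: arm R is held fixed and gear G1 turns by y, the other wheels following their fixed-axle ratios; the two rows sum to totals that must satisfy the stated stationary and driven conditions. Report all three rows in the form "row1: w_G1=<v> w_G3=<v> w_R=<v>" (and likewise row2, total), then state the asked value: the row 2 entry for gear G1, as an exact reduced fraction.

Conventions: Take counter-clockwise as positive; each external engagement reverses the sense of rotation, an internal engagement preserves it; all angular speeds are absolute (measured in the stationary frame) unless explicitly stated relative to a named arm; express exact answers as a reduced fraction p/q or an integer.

planetary set (25T centre, 15T on arm, 55T internal) — Willis relation
row 1: whole set turns with the arm by x
row 2 — arm fixed, fixed-axis ratios: sun y, ring −(25/55)·y, arm 0
boundary: total ω_sun = x + y = 0 and total ω_arm = x = 1  ⇒  y = -1, x = 1
row 2 ring = −(25/55)·(-1) = 5/11
totals (row 1 + row 2): sun 1 + (-1) = 0, ring 1 + 5/11 = 16/11, arm 1 + 0 = 1
asked cell (row2, sun) = -1

row1: w_G1=1 w_G3=1 w_R=1
row2: w_G1=-1 w_G3=5/11 w_R=0
total: w_G1=0 w_G3=16/11 w_R=1
asked value: -1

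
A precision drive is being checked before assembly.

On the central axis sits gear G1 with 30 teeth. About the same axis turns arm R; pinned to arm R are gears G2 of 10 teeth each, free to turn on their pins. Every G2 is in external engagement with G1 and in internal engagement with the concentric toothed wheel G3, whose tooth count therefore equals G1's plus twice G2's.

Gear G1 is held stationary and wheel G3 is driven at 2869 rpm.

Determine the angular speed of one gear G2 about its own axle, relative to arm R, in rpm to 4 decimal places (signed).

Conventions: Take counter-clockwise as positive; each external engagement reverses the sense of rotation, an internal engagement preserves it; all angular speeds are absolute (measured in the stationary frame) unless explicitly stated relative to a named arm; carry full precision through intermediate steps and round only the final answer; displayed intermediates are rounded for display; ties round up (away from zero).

+5379.3750 rpm

topology: planetary set — G1 30T / G2 10T / G3 50T, arm = carrier (Willis)
normalise by the input: solve with ω_ring = 1, then scale by 2869 rpm
ring teeth: 30 + 2·10 = 50
30(ω_sun−ω_arm) = −50(ω_ring−ω_arm),  ω_sun = 0, ω_ring = 1
30(0−ω_arm) = −50(1−ω_arm)  ⇒  80·ω_arm = 50  ⇒  ω_arm = 5/8
sun–planet mesh: 30·(0−5/8) = −10·(ω_p−ω_arm)  ⇒  ω_p−ω_arm = 15/8
scale: ω_p−ω_arm = 15/8 × 2869 rpm = +5379.3750 rpm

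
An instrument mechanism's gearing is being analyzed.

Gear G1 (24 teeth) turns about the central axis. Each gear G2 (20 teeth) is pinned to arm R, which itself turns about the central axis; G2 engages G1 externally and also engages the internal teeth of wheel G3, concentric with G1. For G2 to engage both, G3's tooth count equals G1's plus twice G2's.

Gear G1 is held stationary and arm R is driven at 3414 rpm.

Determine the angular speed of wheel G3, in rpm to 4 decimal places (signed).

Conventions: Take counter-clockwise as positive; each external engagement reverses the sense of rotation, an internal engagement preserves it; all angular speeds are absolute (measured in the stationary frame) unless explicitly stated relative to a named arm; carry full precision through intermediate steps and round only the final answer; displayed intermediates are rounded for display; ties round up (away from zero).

topology: planetary set — G1 24T / G2 20T / G3 64T, arm = carrier (Willis)
normalise by the input: solve with ω_arm = 1, then scale by 3414 rpm
ring teeth: 24 + 2·20 = 64
24(ω_sun−ω_arm) = −64(ω_ring−ω_arm),  ω_sun = 0, ω_arm = 1
ω_ring = 1 − (24/64)(0−1) = 11/8
scale: ω_ring = 11/8 × 3414 rpm = +4694.2500 rpm

+4694.2500 rpm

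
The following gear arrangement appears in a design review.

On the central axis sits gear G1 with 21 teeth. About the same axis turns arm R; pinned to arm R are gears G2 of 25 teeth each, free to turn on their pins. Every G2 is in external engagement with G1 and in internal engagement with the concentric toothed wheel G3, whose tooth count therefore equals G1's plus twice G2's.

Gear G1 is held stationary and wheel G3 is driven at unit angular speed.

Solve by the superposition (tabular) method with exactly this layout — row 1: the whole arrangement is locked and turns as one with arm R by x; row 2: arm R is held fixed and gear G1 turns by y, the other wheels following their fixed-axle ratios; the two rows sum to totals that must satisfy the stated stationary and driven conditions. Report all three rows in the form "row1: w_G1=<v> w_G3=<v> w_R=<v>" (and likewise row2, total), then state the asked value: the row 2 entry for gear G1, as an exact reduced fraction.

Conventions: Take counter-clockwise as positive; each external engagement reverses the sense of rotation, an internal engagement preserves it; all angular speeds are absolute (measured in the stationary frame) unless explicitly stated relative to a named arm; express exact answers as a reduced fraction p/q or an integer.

class = planetary set [G3 = 21+2·25 = 71; Willis about the carrier]
row 1: whole set turns with the arm by x
row 2: sun turns y, ring = −(21/71)·y, arm 0
boundary: total ω_sun = x + y = 0 and total ω_ring = x − (21/71)·y = 1  ⇒  y = -71/92, x = 71/92
row 2 ring = −(21/71)·(-71/92) = 21/92
totals (row 1 + row 2): sun 71/92 + (-71/92) = 0, ring 71/92 + 21/92 = 1, arm 71/92 + 0 = 71/92
asked cell (row2, sun) = -71/92

row1: w_G1=71/92 w_G3=71/92 w_R=71/92
row2: w_G1=-71/92 w_G3=21/92 w_R=0
total: w_G1=0 w_G3=1 w_R=71/92
asked value: -71/92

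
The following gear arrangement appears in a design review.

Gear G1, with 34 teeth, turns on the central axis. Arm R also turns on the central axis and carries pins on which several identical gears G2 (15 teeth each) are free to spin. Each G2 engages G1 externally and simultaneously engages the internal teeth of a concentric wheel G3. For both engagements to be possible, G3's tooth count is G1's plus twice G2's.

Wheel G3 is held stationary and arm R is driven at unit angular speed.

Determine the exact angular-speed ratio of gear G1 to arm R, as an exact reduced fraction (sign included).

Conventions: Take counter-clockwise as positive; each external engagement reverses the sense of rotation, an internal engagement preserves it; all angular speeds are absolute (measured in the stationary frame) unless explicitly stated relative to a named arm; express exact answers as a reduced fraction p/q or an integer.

planetary set (34T centre, 15T on arm, 64T internal) — Willis relation
ring teeth: 34 + 2·15 = 64
34(ω_sun−ω_arm) = −64(ω_ring−ω_arm),  ω_ring = 0, ω_arm = 1
ω_sun = 1 − (64/34)(0−1) = 49/17
ω_out/ω_in = 49/17

49/17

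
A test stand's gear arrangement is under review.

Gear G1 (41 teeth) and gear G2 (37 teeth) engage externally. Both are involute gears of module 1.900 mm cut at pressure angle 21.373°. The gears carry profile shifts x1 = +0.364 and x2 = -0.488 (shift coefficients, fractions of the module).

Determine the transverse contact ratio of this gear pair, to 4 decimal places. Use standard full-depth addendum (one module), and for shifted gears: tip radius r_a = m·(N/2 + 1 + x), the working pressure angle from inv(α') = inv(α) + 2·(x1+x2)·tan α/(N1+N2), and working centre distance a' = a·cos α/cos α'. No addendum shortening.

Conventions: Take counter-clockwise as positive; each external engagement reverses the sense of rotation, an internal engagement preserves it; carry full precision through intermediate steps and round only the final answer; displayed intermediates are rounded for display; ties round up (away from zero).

1.6524

recognized (one external pair, fixed centres): single-mesh tooth geometry, m = 1.900, N1 = 41, N2 = 37
base radii: r_b1 = 36.271317, r_b2 = 32.732652
tip radii: r_a1 = 41.541600, r_a2 = 36.122800
inv(α') = inv(21.373°) + 2·(+0.364-0.488)·tan α/(41+37) = 0.01707868  ⇒  α' = 20.89592°
a' = a·cos α / cos α' = 74.1000·cos 21.373°/cos 20.89592° = 73.861876
action lengths: √(r_a1²−r_b1²) = 20.250829, √(r_a2²−r_b2²) = 15.278422
base pitch p_b = π·m·cos α = 5.558522
CR = (20.250829 + 15.278422 − 73.861876·sin 20.89592°)/5.558522 = 1.652386
contact ratio ≈ 1.6524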